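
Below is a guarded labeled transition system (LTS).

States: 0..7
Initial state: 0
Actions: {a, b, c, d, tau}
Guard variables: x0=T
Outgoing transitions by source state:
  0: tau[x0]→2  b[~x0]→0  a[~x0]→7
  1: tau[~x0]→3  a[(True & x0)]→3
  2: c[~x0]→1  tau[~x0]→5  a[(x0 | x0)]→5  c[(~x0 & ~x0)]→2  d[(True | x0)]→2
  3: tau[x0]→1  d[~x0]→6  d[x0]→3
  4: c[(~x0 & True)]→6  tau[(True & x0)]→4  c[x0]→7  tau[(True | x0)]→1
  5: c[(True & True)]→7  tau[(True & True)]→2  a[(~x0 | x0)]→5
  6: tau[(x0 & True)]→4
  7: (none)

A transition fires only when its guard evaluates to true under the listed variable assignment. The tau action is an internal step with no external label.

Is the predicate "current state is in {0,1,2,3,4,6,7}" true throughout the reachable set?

Inv-set: {0,1,2,3,4,6,7}
R = {0,2,5,7}
  0: safe
  2: safe
  5: outside
  7: safe
counterexample path to 5: tau·a

Answer: INVARIANT VIOLATED at state 5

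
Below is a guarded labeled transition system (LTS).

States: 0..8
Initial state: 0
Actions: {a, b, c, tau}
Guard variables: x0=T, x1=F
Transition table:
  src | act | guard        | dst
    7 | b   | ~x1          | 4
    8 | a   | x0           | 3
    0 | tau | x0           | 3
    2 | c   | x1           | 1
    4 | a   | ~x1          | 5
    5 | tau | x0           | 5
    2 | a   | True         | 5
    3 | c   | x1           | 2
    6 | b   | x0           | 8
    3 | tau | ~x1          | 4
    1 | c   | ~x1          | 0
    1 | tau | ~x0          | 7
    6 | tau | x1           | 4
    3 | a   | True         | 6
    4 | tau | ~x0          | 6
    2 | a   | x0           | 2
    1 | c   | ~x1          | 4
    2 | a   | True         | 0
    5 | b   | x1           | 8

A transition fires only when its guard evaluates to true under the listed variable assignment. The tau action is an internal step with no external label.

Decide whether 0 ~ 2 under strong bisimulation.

Answer: NOT BISIMILAR

Working:
Bisimulation quotient by refinement:
  π0 = {{0,1,2,3,4,5,6,7,8}}
  π1 = {{0,5},{1},{2,4,8},{3},{6,7}}
  π2 = {{0},{1},{2},{3},{4},{5},{6,7},{8}}
  π3 = {{0},{1},{2},{3},{4},{5},{6},{7},{8}}
Fixed point at round 4; 9 class(es).
0∈{0}, 2∈{2}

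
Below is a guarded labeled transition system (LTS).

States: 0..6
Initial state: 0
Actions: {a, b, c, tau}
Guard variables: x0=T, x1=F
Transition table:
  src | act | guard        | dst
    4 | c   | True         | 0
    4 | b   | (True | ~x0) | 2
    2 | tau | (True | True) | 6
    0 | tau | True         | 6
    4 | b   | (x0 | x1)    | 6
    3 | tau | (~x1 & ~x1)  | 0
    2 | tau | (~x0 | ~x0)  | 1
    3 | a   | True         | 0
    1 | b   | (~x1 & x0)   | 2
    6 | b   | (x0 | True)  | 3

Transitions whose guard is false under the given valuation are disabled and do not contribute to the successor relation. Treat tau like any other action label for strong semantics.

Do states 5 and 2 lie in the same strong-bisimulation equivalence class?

Answer: NOT BISIMILAR

Analysis:
Bisimulation quotient by refinement:
  round 0: {{0,1,2,3,4,5,6}}
  round 1: {{0,2},{1,6},{3},{4},{5}}
  round 2: {{0,2},{1},{3},{4},{5},{6}}
6 equivalence class(es) (converged in 3)
class of 5: {5}; class of 2: {0,2}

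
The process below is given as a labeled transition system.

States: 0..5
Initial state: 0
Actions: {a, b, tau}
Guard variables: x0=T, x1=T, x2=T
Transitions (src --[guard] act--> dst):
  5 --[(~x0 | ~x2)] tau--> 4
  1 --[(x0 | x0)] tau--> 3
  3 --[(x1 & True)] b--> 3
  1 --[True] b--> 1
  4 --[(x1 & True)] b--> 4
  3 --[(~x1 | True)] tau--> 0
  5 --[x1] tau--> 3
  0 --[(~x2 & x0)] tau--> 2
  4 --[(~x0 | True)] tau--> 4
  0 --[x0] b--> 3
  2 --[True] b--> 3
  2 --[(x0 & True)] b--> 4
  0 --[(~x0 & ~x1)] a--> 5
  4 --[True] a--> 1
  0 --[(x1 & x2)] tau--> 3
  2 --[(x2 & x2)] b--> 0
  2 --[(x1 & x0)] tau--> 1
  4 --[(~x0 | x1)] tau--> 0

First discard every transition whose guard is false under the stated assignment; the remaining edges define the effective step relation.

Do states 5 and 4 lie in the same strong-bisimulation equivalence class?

Refine partition for ~:
  P[0] = {{0,1,2,3,4,5}}
  P[1] = {{0,1,2,3},{4},{5}}
  P[2] = {{0,1,3},{2},{4},{5}}
Fixed point at round 3; 4 class(es).
5∈{5}, 4∈{4}

Answer: NOT BISIMILAR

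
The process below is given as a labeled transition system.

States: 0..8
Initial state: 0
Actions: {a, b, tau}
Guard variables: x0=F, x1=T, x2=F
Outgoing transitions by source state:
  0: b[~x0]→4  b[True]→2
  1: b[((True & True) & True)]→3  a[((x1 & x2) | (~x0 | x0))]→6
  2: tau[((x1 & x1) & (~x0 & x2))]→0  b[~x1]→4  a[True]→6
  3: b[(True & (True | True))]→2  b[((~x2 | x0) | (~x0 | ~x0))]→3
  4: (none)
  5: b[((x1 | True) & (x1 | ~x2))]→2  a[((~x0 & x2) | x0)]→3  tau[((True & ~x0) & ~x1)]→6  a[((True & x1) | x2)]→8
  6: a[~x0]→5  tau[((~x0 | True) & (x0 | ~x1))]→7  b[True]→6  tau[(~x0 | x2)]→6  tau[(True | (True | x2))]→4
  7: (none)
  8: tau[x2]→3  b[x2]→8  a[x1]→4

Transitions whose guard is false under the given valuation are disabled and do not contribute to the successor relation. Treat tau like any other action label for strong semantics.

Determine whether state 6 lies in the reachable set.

Answer: REACHABLE

Trace:
14 transition(s) survive guard evaluation.
depth 0: {0}
depth 1: {2,4}  total {0,2,4}
depth 2: {6}  total {0,2,4,6}
depth 3: {5}  total {0,2,4,5,6}
depth 4: {8}  total {0,2,4,5,6,8}
Reach set: {0,2,4,5,6,8}
trace reaching 6: b·a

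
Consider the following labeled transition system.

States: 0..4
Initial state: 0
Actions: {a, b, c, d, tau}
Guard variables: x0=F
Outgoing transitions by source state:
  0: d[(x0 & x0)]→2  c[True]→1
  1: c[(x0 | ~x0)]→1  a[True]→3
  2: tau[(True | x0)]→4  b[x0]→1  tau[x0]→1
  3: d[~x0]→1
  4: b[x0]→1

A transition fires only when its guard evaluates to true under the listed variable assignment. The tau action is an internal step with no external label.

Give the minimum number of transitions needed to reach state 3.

Answer: 2

Trace:
BFS to 3:
  depth 0: {0}
  depth 1: {1}
  depth 2: {3}
3 enters at depth 2; path c·a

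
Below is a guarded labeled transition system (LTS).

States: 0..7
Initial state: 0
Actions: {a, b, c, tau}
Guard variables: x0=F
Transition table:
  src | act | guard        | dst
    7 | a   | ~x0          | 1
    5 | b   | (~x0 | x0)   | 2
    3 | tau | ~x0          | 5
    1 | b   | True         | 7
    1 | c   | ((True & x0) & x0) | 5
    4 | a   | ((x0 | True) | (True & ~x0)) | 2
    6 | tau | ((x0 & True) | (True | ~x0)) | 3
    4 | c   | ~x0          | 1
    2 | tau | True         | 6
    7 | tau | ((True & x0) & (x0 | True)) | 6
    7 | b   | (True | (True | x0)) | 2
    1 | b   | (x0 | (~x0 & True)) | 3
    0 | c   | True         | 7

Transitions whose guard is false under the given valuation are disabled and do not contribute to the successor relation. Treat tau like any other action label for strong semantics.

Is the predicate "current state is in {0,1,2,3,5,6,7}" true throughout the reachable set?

Answer: INVARIANT HOLDS

Working:
Allowed set {0,1,2,3,5,6,7}
R = {0,1,2,3,5,6,7}
  0: ok
  1: ok
  2: ok
  3: ok
  5: ok
  6: ok
  7: ok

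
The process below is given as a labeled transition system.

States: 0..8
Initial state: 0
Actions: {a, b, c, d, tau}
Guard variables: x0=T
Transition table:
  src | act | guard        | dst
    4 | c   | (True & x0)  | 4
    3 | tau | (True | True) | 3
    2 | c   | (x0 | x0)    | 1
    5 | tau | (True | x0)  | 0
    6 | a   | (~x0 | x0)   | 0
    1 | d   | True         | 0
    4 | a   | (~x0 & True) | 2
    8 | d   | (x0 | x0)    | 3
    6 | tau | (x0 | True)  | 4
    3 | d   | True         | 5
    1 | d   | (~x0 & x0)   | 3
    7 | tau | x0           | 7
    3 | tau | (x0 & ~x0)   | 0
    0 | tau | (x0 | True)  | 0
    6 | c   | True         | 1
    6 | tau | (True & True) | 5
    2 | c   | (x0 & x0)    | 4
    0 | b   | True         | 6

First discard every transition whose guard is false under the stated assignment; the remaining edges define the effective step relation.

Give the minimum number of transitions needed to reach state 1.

Breadth-first toward 1:
  Layer 0: {0}
  Layer 1: {6}
  Layer 2: {1,4,5}
1 enters at depth 2; path b·c

Answer: 2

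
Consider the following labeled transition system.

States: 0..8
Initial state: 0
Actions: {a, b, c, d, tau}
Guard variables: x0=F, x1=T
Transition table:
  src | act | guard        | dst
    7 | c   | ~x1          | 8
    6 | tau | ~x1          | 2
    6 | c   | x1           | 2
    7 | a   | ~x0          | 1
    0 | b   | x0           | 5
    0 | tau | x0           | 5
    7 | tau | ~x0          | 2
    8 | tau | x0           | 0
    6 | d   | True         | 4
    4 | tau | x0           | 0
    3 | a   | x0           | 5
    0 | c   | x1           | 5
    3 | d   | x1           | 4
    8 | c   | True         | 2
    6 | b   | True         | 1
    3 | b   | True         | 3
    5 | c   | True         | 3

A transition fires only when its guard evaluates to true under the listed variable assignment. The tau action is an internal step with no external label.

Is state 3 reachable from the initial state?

After dropping false guards: 10 live edges.
L0 = {0}
L1 = {5}  cumulative {0,5}
L2 = {3}  cumulative {0,3,5}
L3 = {4}  cumulative {0,3,4,5}
Reachable = {0,3,4,5}
witness 3: c·c

Answer: REACHABLE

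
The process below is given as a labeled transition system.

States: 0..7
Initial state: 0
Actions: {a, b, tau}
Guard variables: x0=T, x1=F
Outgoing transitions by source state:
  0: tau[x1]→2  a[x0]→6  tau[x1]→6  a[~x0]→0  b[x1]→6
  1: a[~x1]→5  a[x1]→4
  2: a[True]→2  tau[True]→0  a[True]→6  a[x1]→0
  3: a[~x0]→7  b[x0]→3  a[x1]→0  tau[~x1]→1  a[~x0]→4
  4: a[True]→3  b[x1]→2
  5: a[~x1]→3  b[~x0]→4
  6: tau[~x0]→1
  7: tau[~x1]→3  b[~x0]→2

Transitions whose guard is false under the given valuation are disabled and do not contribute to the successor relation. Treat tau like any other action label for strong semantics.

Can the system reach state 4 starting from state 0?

Answer: UNREACHABLE

Working:
Guard filter leaves 10 enabled edge(s).
Layer 0: {0}
Layer 1: {6}  total {0,6}
R = {0,6}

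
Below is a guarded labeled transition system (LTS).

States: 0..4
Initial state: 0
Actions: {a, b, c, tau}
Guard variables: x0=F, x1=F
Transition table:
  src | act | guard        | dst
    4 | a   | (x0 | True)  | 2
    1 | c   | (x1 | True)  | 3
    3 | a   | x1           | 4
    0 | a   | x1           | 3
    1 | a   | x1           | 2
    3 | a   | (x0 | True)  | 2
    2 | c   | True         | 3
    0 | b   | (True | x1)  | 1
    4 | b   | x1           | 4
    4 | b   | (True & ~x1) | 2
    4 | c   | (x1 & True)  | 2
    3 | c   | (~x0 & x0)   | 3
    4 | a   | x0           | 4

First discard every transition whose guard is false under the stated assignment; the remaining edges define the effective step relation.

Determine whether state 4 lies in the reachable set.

6 transition(s) survive guard evaluation.
L0 = {0}
L1 = {1}  cumulative {0,1}
L2 = {3}  cumulative {0,1,3}
L3 = {2}  cumulative {0,1,2,3}
R = {0,1,2,3}

Answer: UNREACHABLE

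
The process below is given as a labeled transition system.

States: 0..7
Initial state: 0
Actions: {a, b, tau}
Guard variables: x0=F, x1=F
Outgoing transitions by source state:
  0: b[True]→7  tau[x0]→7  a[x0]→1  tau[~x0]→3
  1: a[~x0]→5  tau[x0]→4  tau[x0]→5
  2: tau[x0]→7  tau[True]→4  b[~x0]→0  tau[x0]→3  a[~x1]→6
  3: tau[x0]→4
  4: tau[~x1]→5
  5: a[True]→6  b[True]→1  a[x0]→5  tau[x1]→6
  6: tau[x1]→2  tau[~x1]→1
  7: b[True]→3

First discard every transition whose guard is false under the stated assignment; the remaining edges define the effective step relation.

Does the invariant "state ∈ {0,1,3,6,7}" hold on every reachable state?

Answer: INVARIANT HOLDS

Analysis:
Allowed set {0,1,3,6,7}
Reach set: {0,3,7}
  0: ok
  3: ok
  7: ok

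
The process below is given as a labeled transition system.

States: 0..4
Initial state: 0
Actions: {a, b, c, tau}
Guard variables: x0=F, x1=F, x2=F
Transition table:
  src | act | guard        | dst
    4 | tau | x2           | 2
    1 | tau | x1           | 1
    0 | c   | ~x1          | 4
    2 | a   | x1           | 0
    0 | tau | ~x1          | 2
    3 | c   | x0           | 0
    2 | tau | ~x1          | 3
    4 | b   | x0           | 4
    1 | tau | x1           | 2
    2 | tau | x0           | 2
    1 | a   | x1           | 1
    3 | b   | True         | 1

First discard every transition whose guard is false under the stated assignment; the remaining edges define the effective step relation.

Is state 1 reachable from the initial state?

4 transition(s) survive guard evaluation.
depth 0: {0}
depth 1: {2,4}  now seen {0,2,4}
depth 2: {3}  now seen {0,2,3,4}
depth 3: {1}  now seen {0,1,2,3,4}
Reach set: {0,1,2,3,4}
Path to 1: tau·tau·b

Answer: REACHABLE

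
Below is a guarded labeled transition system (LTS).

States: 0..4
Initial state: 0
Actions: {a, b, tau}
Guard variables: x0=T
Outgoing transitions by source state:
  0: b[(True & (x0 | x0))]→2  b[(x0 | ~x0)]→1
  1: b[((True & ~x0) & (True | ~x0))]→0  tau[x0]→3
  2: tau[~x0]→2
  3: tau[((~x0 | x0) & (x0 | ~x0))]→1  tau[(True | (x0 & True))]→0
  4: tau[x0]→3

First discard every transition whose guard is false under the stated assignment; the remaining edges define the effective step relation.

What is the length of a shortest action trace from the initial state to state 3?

Answer: 2

Analysis:
Breadth-first toward 3:
  depth 0: {0}
  depth 1: {1,2}
  depth 2: {3}
depth(3)=2, e.g. b·tau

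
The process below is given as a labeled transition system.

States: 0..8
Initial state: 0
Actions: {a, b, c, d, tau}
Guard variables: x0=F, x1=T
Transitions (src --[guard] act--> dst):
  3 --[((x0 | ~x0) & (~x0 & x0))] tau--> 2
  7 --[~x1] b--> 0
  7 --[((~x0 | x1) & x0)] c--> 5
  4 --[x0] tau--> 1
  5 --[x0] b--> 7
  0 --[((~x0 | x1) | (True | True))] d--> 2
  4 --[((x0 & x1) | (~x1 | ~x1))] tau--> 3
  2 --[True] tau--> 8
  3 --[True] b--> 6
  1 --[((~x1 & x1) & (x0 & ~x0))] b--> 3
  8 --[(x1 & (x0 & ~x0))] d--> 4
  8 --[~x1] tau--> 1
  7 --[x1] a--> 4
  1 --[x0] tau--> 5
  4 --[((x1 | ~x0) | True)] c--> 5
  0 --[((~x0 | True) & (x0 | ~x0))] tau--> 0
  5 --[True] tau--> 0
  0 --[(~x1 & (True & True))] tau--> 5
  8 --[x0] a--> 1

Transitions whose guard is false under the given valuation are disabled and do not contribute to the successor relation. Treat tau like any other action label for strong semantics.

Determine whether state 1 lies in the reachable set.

Answer: UNREACHABLE

Working:
After dropping false guards: 7 live edges.
depth 0: {0}
depth 1: {2}  now seen {0,2}
depth 2: {8}  now seen {0,2,8}
R = {0,2,8}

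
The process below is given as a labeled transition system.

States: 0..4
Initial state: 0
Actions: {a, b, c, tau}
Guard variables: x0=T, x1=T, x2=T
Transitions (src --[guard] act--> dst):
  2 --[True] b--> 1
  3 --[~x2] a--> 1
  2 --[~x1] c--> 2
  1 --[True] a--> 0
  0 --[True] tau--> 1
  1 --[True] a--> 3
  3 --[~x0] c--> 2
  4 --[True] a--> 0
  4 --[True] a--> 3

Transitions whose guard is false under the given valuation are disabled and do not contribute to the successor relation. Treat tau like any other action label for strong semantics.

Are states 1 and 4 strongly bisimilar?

Compute ~ classes (split until stable):
  round 0: {{0,1,2,3,4}}
  round 1: {{0},{1,4},{2},{3}}
stable after 2 split(s): 4 block(s)
class of 1: {1,4}; class of 4: {1,4}

Answer: BISIMILAR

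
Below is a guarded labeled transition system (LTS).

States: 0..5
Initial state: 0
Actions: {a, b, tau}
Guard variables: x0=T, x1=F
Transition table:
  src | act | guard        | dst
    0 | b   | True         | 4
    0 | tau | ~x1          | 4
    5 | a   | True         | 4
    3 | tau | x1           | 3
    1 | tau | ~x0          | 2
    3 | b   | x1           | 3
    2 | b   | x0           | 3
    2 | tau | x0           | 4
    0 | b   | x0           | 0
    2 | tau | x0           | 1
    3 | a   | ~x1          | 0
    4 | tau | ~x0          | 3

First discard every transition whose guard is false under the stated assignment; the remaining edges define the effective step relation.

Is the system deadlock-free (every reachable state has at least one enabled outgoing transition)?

Reachable = {0,4}
  0: b→0  b→4  tau→4  [3 out]
  4: ∅  [no exit]
Path to 4: b

Answer: DEADLOCK at state 4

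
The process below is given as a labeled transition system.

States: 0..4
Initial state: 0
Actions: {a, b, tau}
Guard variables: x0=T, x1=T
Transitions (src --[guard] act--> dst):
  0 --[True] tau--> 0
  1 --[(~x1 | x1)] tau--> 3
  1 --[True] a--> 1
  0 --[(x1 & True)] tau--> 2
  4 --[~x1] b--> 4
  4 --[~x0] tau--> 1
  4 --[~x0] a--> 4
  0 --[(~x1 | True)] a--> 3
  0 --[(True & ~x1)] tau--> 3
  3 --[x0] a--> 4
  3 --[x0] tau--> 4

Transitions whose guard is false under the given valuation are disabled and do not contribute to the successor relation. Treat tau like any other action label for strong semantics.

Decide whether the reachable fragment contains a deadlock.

Reach set: {0,2,3,4}
  0: a→3  tau→0  tau→2  [deg 3]
  2: ∅  [deadlock]
  3: a→4  tau→4  [deg 2]
  4: ∅  [deadlock]
witness 2: tau

Answer: DEADLOCK at state 2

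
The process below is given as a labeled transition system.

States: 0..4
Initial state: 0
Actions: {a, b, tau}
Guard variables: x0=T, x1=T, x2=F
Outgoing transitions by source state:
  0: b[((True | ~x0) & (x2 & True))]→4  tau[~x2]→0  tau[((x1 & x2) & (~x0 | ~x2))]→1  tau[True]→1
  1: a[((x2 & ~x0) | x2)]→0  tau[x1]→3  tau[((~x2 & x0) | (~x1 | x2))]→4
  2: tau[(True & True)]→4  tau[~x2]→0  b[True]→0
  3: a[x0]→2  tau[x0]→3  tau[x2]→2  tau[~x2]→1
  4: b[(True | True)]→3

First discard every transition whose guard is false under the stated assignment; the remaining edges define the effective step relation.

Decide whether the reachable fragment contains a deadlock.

Answer: DEADLOCK-FREE

Working:
Reach set: {0,1,2,3,4}
  0: tau→0  tau→1  [deg 2]
  1: tau→3  tau→4  [deg 2]
  2: b→0  tau→0  tau→4  [deg 3]
  3: a→2  tau→1  tau→3  [deg 3]
  4: b→3  [deg 1]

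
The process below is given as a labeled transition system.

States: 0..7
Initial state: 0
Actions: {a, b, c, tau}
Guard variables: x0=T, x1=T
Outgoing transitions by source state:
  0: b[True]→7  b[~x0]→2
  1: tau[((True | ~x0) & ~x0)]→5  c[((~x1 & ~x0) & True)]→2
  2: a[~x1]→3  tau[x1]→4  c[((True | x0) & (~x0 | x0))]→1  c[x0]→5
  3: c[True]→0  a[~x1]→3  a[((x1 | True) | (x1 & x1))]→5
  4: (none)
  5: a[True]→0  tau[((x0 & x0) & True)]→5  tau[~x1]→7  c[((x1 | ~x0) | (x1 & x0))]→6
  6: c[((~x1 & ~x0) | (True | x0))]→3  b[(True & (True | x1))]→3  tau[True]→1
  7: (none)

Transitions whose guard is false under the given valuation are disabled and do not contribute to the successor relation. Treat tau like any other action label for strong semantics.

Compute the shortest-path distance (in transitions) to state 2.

BFS to 2:
  depth 0: {0}
  depth 1: {7}
2 never appears.

Answer: UNREACHABLE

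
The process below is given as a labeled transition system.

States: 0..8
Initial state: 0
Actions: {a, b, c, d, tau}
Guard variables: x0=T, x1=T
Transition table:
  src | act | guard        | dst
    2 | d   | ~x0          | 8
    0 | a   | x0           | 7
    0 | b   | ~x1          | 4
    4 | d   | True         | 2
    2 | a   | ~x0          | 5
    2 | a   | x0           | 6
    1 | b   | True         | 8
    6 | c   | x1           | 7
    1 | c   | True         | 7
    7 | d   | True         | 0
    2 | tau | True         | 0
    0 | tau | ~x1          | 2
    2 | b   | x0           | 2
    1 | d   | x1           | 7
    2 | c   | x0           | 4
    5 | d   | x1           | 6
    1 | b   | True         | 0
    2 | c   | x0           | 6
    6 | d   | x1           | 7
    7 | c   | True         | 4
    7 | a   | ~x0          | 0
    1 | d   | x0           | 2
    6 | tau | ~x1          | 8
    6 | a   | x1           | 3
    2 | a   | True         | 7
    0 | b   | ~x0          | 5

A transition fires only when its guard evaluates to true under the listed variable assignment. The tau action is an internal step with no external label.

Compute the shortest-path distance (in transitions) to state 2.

Layered search for 2:
  depth 0: {0}
  depth 1: {7}
  depth 2: {4}
  depth 3: {2}
first hit 2 at d=3 via a·c·d

Answer: 3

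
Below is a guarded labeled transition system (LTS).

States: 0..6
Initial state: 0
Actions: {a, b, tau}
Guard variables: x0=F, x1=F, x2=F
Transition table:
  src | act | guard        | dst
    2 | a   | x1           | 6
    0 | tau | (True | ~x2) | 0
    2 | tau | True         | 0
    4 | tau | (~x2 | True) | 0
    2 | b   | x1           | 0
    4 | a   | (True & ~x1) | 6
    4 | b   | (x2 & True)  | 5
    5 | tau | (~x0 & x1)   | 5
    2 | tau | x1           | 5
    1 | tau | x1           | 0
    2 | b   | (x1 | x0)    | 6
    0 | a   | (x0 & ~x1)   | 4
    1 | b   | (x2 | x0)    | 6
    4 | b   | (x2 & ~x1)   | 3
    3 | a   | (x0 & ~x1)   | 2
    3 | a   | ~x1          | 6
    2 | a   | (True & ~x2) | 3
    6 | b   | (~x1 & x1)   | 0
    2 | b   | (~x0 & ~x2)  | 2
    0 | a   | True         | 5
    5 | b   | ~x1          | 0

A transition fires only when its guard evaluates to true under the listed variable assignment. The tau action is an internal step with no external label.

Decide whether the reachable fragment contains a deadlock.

R = {0,5}
  0: a→5  tau→0  [2 out]
  5: b→0  [1 out]

Answer: DEADLOCK-FREE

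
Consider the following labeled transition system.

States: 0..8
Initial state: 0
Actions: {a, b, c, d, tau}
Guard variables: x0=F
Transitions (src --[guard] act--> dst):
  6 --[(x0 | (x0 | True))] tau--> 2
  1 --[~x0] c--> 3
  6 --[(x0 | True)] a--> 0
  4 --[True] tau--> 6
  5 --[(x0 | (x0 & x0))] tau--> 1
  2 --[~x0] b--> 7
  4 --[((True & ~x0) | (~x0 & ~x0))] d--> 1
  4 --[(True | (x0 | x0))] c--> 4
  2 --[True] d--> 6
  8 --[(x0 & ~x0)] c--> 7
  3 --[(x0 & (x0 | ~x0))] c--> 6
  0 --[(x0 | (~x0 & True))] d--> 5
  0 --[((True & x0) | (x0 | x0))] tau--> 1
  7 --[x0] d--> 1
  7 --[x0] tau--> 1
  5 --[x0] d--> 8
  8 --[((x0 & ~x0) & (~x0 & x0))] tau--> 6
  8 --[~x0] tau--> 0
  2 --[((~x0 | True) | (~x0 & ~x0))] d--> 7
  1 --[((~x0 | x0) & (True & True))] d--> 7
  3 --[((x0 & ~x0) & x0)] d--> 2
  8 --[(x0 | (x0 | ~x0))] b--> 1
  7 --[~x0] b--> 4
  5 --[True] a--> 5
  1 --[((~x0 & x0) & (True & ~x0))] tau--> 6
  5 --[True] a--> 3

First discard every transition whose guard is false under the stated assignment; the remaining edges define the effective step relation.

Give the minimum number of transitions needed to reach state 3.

BFS to 3:
  depth 0: {0}
  depth 1: {5}
  depth 2: {3}
3 enters at depth 2; path d·a

Answer: 2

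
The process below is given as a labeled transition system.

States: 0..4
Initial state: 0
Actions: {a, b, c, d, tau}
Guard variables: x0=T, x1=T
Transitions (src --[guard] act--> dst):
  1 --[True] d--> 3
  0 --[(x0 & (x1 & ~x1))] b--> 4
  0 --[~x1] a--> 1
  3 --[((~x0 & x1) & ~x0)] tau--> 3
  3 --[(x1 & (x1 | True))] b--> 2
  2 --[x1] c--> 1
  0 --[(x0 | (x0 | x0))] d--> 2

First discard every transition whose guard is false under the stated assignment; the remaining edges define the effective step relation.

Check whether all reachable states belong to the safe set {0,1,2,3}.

Answer: INVARIANT HOLDS

Analysis:
Allowed set {0,1,2,3}
Reachable = {0,1,2,3}
  0: ok
  1: ok
  2: ok
  3: ok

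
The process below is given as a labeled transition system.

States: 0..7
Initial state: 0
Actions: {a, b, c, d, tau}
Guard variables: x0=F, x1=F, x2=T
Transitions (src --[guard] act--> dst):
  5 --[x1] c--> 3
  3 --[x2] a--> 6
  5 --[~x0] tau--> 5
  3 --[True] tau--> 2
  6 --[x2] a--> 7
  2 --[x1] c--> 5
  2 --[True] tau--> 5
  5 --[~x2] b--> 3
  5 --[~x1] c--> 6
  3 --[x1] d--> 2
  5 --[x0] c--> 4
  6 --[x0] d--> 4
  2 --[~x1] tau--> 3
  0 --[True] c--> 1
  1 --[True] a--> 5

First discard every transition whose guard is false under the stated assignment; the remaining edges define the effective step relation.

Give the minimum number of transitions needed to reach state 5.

Answer: 2

Trace:
Breadth-first toward 5:
  L0 = {0}
  L1 = {1}
  L2 = {5}
5 enters at depth 2; path c·a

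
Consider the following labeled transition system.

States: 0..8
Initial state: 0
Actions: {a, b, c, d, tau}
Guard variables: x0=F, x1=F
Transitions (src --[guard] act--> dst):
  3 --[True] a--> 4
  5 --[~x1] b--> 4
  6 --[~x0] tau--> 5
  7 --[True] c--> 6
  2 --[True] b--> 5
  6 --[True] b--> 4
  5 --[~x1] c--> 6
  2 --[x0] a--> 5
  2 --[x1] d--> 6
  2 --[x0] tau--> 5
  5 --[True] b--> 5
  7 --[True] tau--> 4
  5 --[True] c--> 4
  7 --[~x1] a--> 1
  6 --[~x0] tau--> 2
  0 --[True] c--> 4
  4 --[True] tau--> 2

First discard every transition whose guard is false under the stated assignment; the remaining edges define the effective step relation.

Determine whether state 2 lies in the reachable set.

14 transition(s) survive guard evaluation.
Layer 0: {0}
Layer 1: {4}  now seen {0,4}
Layer 2: {2}  now seen {0,2,4}
Layer 3: {5}  now seen {0,2,4,5}
Layer 4: {6}  now seen {0,2,4,5,6}
Reach set: {0,2,4,5,6}
Path to 2: c·tau

Answer: REACHABLE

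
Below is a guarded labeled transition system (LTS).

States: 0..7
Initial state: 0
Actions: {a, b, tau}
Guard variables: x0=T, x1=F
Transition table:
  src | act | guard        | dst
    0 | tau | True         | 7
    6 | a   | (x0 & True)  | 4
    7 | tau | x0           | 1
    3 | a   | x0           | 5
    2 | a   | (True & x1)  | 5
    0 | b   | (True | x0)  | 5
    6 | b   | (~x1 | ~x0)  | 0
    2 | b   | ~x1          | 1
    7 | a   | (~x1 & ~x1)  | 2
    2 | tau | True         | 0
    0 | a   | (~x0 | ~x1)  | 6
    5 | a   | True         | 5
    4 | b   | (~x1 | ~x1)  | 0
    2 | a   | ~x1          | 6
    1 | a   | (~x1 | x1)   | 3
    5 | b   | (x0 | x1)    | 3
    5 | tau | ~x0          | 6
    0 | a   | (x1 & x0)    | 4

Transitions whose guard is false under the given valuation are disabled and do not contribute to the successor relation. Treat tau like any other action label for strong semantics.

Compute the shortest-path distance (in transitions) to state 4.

Layered search for 4:
  L0 = {0}
  L1 = {5,6,7}
  L2 = {1,2,3,4}
4 enters at depth 2; path a·a

Answer: 2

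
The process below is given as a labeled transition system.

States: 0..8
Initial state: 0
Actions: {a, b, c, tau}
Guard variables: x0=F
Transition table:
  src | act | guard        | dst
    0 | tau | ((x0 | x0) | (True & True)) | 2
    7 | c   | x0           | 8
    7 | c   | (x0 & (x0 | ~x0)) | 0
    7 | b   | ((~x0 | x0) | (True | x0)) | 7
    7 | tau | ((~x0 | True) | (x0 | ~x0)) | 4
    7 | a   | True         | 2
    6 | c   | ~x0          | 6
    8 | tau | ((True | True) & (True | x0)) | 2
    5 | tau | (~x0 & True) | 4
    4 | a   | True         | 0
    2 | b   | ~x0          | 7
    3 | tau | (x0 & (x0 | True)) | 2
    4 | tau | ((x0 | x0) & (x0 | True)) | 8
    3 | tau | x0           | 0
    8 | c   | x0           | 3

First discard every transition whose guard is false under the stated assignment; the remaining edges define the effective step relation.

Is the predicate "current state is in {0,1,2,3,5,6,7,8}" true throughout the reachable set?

Allowed set {0,1,2,3,5,6,7,8}
R = {0,2,4,7}
  0: safe
  2: safe
  4: outside
  7: safe
reach 4 via tau·b·tau — violates

Answer: INVARIANT VIOLATED at state 4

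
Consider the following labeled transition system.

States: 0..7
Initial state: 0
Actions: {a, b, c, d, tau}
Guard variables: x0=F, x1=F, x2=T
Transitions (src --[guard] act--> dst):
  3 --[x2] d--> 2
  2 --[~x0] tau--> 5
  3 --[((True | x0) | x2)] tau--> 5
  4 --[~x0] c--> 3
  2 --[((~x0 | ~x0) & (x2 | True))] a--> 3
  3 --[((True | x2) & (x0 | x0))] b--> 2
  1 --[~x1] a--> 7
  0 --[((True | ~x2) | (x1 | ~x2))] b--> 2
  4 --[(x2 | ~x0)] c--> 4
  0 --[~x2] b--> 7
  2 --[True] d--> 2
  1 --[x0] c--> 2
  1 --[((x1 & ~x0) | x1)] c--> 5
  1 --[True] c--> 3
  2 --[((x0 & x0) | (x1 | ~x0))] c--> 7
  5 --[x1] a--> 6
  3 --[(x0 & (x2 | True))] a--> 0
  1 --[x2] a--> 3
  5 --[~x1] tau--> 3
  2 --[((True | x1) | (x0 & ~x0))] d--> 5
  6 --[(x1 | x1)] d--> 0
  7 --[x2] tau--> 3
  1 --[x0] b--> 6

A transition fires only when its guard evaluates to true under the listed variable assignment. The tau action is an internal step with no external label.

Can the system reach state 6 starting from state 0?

Guard filter leaves 15 enabled edge(s).
depth 0: {0}
depth 1: {2}  now seen {0,2}
depth 2: {3,5,7}  now seen {0,2,3,5,7}
Reachable = {0,2,3,5,7}

Answer: UNREACHABLE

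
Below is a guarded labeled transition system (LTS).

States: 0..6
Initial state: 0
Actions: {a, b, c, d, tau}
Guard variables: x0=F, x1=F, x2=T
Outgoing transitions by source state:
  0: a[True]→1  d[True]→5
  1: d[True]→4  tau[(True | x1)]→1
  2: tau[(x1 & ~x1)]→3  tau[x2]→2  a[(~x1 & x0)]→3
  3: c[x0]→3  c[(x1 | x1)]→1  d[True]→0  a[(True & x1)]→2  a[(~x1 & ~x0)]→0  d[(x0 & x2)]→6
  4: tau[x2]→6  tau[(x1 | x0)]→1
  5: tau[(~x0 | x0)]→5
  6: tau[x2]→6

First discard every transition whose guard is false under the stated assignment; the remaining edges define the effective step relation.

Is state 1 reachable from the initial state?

Guard filter leaves 10 enabled edge(s).
depth 0: {0}
depth 1: {1,5}  cumulative {0,1,5}
depth 2: {4}  cumulative {0,1,4,5}
depth 3: {6}  cumulative {0,1,4,5,6}
Reachable = {0,1,4,5,6}
Path to 1: a

Answer: REACHABLE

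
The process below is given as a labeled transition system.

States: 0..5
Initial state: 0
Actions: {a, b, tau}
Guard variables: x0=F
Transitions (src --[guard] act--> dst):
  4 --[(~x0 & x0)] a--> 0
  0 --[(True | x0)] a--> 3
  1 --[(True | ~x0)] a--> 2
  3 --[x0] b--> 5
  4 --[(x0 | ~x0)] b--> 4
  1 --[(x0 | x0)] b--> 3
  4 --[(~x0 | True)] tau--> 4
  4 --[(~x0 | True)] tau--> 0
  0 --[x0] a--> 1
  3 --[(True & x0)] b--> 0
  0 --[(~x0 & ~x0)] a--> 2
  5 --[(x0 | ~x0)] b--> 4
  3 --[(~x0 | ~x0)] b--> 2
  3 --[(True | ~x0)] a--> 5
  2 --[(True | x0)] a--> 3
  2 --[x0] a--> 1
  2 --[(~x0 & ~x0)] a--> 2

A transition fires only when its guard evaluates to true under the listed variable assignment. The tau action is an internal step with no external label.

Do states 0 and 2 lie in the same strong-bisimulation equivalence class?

Answer: BISIMILAR

Analysis:
Bisimulation quotient by refinement:
  π0 = {{0,1,2,3,4,5}}
  π1 = {{0,1,2},{3},{4},{5}}
  π2 = {{0,2},{1},{3},{4},{5}}
5 equivalence class(es) (converged in 3)
0∈{0,2}, 2∈{0,2}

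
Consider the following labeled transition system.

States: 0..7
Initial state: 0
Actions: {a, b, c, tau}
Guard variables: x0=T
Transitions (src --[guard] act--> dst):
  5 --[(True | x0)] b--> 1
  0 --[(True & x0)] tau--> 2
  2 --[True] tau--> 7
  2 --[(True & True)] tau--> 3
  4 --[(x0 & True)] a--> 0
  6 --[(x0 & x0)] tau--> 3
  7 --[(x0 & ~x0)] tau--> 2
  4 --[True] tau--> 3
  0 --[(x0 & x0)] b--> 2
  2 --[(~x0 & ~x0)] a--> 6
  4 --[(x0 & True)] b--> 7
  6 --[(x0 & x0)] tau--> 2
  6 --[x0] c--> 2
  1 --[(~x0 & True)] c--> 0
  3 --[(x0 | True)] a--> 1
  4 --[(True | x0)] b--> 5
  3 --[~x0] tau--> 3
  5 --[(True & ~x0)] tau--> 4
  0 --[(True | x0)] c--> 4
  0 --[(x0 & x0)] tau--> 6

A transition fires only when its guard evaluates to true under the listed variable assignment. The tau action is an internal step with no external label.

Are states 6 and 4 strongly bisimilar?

Compute ~ classes (split until stable):
  P[0] = {{0,1,2,3,4,5,6,7}}
  P[1] = {{0},{1,7},{2},{3},{4},{5},{6}}
7 equivalence class(es) (converged in 2)
6∈{6}, 4∈{4}

Answer: NOT BISIMILAR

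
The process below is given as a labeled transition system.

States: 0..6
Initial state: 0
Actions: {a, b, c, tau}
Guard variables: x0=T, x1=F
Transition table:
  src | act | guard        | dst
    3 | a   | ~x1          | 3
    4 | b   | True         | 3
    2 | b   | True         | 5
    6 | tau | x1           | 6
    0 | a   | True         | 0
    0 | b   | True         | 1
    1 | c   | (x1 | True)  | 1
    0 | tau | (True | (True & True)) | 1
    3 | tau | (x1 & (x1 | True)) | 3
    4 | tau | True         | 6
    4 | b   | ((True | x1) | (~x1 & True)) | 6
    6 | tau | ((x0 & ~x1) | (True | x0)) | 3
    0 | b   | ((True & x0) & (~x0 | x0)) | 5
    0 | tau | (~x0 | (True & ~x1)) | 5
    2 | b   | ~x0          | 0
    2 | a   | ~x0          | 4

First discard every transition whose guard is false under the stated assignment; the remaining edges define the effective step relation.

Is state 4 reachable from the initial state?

Answer: UNREACHABLE

Trace:
After dropping false guards: 12 live edges.
Layer 0: {0}
Layer 1: {1,5}  total {0,1,5}
R = {0,1,5}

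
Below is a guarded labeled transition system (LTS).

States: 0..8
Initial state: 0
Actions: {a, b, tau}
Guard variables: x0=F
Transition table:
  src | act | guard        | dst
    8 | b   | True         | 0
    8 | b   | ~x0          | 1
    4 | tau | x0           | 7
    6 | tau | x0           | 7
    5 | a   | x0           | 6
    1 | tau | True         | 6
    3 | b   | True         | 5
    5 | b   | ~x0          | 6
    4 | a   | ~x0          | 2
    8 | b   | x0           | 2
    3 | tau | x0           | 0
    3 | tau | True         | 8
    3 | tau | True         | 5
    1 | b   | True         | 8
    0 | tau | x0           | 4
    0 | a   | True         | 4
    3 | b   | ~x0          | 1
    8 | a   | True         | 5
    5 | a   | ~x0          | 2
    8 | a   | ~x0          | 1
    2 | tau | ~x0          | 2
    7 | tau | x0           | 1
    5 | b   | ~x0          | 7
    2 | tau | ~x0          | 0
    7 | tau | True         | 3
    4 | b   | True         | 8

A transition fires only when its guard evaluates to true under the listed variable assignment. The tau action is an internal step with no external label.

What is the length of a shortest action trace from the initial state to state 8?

Answer: 2

Working:
BFS to 8:
  Layer 0: {0}
  Layer 1: {4}
  Layer 2: {2,8}
depth(8)=2, e.g. a·b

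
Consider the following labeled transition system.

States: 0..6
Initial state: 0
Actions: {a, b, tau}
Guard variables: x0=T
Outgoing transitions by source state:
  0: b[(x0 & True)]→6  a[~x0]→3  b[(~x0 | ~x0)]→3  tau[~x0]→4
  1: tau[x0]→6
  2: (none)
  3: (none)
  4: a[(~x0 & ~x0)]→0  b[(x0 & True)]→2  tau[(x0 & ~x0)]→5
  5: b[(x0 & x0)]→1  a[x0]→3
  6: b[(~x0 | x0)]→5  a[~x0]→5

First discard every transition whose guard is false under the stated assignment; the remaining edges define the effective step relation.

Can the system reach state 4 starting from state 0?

Guard filter leaves 6 enabled edge(s).
depth 0: {0}
depth 1: {6}  now seen {0,6}
depth 2: {5}  now seen {0,5,6}
depth 3: {1,3}  now seen {0,1,3,5,6}
Reach set: {0,1,3,5,6}

Answer: UNREACHABLE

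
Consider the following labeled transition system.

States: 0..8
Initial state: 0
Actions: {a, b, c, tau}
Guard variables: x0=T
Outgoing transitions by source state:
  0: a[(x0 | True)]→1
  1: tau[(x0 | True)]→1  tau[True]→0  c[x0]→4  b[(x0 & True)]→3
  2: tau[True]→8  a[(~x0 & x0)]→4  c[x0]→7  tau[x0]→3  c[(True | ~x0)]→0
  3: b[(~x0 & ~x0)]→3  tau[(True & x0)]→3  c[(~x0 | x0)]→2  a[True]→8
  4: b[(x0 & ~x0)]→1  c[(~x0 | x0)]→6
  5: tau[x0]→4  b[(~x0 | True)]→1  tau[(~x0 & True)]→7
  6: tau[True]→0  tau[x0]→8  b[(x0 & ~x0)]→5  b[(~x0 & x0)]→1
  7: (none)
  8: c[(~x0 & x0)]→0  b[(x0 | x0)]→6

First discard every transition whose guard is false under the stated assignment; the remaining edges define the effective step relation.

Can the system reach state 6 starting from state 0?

18 transition(s) survive guard evaluation.
depth 0: {0}
depth 1: {1}  now seen {0,1}
depth 2: {3,4}  now seen {0,1,3,4}
depth 3: {2,6,8}  now seen {0,1,2,3,4,6,8}
depth 4: {7}  now seen {0,1,2,3,4,6,7,8}
Reachable = {0,1,2,3,4,6,7,8}
trace reaching 6: a·c·c

Answer: REACHABLE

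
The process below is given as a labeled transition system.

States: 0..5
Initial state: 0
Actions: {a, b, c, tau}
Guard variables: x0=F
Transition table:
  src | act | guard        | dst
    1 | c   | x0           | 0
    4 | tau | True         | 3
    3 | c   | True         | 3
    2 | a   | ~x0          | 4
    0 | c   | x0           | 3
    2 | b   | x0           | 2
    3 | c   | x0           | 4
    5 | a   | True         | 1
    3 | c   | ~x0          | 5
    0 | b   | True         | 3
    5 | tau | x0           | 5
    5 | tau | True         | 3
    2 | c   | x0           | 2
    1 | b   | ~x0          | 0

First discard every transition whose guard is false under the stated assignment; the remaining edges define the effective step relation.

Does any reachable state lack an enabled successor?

R = {0,1,3,5}
  0: b→3  [deg 1]
  1: b→0  [deg 1]
  3: c→3  c→5  [deg 2]
  5: a→1  tau→3  [deg 2]

Answer: DEADLOCK-FREE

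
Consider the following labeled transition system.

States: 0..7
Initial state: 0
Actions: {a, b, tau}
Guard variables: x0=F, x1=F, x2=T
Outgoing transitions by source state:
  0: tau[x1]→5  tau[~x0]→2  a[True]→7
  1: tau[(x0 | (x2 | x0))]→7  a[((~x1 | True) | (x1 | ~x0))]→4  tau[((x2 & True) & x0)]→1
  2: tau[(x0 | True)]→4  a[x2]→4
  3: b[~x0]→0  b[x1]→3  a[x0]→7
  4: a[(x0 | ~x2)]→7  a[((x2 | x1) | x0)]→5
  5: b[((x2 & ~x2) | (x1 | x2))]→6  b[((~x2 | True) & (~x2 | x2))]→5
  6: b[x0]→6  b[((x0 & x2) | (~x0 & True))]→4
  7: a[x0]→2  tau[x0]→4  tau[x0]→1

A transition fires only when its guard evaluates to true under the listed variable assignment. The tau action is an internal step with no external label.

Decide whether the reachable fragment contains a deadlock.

Answer: DEADLOCK at state 7

Analysis:
R = {0,2,4,5,6,7}
  0: a→7  tau→2  [2 out]
  2: a→4  tau→4  [2 out]
  4: a→5  [1 out]
  5: b→5  b→6  [2 out]
  6: b→4  [1 out]
  7: ∅  [deadlock]
witness 7: a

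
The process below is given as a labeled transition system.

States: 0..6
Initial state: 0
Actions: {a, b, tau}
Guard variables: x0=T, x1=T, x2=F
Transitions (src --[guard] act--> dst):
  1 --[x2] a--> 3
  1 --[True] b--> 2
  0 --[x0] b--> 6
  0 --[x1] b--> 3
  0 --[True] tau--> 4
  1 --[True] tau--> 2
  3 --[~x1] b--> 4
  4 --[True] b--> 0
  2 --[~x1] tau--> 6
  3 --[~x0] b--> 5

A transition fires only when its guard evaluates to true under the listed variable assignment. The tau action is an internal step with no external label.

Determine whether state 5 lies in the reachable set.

After dropping false guards: 6 live edges.
Layer 0: {0}
Layer 1: {3,4,6}  cumulative {0,3,4,6}
Reach set: {0,3,4,6}

Answer: UNREACHABLE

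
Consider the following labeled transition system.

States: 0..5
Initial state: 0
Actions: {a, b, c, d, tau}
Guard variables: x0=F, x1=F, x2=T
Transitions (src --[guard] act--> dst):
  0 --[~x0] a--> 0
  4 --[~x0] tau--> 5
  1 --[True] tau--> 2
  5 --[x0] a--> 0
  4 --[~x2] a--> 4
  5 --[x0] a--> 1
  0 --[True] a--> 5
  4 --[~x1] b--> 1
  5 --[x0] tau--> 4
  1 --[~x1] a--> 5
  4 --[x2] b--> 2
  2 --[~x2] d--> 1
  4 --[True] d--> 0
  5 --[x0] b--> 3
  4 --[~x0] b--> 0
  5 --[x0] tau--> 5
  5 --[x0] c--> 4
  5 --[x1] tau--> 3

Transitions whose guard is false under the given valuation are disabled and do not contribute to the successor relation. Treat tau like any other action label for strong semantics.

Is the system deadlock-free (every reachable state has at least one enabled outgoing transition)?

Reach set: {0,5}
  0: a→0  a→5  [2 out]
  5: ∅  [deadlock]
trace reaching 5: a

Answer: DEADLOCK at state 5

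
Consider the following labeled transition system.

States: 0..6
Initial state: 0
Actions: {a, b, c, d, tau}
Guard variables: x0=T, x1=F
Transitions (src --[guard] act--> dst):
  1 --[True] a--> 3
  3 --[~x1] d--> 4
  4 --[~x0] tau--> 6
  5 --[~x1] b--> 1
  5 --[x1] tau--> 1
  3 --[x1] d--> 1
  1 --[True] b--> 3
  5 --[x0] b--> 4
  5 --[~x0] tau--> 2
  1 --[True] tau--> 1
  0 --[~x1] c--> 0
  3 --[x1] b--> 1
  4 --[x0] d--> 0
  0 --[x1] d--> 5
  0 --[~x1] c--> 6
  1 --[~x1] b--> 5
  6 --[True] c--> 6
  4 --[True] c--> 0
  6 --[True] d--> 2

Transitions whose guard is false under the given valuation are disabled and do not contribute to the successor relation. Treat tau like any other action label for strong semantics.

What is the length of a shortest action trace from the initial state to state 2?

Answer: 2

Trace:
Breadth-first toward 2:
  depth 0: {0}
  depth 1: {6}
  depth 2: {2}
2 enters at depth 2; path c·d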